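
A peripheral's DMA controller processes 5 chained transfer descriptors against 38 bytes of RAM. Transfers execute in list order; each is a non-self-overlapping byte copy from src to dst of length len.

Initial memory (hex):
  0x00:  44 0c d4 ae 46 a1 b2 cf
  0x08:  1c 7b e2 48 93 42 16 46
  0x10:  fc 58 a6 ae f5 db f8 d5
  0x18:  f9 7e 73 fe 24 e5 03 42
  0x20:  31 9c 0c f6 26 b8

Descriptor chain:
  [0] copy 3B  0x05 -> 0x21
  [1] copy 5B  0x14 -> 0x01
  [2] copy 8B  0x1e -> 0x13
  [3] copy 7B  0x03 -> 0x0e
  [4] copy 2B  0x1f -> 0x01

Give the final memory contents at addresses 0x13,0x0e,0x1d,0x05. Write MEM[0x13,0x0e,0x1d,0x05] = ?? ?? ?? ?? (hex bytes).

MEM[0x13,0x0e,0x1d,0x05] = 1c f8 e5 f9

  after D0: wrote 3B at 0x21 = a1b2cf
  after D1: wrote 5B at 0x01 = f5dbf8d5f9
  after D2: wrote 8B at 0x13 = 034231a1b2cf26b8
  after D3: wrote 7B at 0x0e = f8d5f9b2cf1c7b
  after D4: wrote 2B at 0x01 = 4231
query mem[0x13]=0x1c, mem[0x0e]=0xf8, mem[0x1d]=0xe5, mem[0x05]=0xf9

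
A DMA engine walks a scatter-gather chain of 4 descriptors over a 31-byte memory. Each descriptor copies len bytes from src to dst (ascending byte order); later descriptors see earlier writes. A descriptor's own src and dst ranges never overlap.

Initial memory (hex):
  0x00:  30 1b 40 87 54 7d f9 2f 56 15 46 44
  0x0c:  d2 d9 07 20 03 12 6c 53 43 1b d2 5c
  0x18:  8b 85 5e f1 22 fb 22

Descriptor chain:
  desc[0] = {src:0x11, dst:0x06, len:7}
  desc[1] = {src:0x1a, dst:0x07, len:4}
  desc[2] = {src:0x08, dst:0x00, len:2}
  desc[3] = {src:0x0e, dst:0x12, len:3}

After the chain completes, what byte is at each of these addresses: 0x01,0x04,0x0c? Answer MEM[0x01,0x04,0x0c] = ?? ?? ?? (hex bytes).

[0] 0x11->0x06 len=7 : 12 6c 53 43 1b d2 5c
[1] 0x1a->0x07 len=4 : 5e f1 22 fb
[2] 0x08->0x00 len=2 : f1 22
[3] 0x0e->0x12 len=3 : 07 20 03
query mem[0x01]=0x22, mem[0x04]=0x54, mem[0x0c]=0x5c

MEM[0x01,0x04,0x0c] = 22 54 5c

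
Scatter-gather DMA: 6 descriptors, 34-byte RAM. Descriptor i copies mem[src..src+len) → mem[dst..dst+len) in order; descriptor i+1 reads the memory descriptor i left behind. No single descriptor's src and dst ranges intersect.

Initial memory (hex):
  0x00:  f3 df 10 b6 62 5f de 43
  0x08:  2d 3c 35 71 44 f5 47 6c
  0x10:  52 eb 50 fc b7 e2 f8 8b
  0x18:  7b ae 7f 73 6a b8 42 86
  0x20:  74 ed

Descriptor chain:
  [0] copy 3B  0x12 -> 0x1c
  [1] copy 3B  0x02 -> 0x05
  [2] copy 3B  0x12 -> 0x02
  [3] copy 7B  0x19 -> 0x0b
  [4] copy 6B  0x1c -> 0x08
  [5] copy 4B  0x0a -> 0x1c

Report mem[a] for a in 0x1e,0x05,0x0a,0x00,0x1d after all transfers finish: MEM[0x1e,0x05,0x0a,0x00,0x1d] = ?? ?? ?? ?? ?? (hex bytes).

  after D0: wrote 3B at 0x1c = 50fcb7
  after D1: wrote 3B at 0x05 = 10b662
  after D2: wrote 3B at 0x02 = 50fcb7
  after D3: wrote 7B at 0x0b = ae7f7350fcb786
  after D4: wrote 6B at 0x08 = 50fcb78674ed
  after D5: wrote 4B at 0x1c = b78674ed
query mem[0x1e]=0x74, mem[0x05]=0x10, mem[0x0a]=0xb7, mem[0x00]=0xf3, mem[0x1d]=0x86

MEM[0x1e,0x05,0x0a,0x00,0x1d] = 74 10 b7 f3 86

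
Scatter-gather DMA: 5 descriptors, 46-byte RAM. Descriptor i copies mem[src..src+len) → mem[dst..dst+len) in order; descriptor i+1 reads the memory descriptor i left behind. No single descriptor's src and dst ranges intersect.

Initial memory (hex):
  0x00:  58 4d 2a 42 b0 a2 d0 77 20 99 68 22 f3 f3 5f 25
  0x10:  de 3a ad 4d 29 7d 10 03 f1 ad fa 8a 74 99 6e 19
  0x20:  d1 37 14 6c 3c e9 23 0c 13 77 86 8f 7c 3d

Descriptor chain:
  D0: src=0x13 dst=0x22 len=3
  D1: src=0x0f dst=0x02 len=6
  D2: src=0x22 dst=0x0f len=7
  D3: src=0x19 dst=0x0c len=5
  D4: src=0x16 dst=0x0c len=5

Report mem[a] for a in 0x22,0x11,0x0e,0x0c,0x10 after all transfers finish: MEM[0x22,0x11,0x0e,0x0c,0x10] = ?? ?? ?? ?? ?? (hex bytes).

  after D0: wrote 3B at 0x22 = 4d297d
  after D1: wrote 6B at 0x02 = 25de3aad4d29
  after D2: wrote 7B at 0x0f = 4d297de9230c13
  after D3: wrote 5B at 0x0c = adfa8a7499
  after D4: wrote 5B at 0x0c = 1003f1adfa
query mem[0x22]=0x4d, mem[0x11]=0x7d, mem[0x0e]=0xf1, mem[0x0c]=0x10, mem[0x10]=0xfa

MEM[0x22,0x11,0x0e,0x0c,0x10] = 4d 7d f1 10 fa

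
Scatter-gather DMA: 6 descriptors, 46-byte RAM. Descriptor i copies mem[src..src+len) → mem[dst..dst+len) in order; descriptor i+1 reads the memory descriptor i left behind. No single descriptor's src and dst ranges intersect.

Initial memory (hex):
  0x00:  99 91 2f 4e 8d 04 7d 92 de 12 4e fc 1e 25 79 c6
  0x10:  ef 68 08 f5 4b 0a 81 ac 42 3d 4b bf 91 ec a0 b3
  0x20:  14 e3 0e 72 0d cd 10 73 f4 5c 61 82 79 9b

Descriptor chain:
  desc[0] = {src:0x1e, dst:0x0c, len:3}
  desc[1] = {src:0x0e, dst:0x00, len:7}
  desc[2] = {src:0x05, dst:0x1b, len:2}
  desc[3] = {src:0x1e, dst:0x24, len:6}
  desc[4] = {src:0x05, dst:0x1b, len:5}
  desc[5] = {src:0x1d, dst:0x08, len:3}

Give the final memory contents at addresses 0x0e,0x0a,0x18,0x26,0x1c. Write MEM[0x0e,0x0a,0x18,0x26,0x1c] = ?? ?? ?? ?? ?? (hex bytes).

D0: mem[0x0c..0x0e] <- [a0 b3 14]
D1: mem[0x00..0x06] <- [14 c6 ef 68 08 f5 4b]
D2: mem[0x1b..0x1c] <- [f5 4b]
D3: mem[0x24..0x29] <- [a0 b3 14 e3 0e 72]
D4: mem[0x1b..0x1f] <- [f5 4b 92 de 12]
D5: mem[0x08..0x0a] <- [92 de 12]
query mem[0x0e]=0x14, mem[0x0a]=0x12, mem[0x18]=0x42, mem[0x26]=0x14, mem[0x1c]=0x4b

MEM[0x0e,0x0a,0x18,0x26,0x1c] = 14 12 42 14 4b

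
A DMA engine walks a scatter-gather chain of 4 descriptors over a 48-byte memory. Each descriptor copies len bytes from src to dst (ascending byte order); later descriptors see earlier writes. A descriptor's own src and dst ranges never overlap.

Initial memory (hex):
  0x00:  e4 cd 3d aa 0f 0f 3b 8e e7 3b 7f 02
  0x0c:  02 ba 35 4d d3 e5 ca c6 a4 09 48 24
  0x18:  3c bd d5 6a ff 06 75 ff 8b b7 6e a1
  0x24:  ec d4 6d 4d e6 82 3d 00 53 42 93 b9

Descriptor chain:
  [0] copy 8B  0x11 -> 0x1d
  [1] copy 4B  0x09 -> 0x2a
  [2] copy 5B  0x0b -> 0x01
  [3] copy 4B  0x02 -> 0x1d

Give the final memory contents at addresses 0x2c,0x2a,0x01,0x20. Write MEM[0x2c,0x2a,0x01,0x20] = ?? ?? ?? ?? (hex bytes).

[0] 0x11->0x1d len=8 : e5 ca c6 a4 09 48 24 3c
[1] 0x09->0x2a len=4 : 3b 7f 02 02
[2] 0x0b->0x01 len=5 : 02 02 ba 35 4d
[3] 0x02->0x1d len=4 : 02 ba 35 4d
query mem[0x2c]=0x02, mem[0x2a]=0x3b, mem[0x01]=0x02, mem[0x20]=0x4d

MEM[0x2c,0x2a,0x01,0x20] = 02 3b 02 4d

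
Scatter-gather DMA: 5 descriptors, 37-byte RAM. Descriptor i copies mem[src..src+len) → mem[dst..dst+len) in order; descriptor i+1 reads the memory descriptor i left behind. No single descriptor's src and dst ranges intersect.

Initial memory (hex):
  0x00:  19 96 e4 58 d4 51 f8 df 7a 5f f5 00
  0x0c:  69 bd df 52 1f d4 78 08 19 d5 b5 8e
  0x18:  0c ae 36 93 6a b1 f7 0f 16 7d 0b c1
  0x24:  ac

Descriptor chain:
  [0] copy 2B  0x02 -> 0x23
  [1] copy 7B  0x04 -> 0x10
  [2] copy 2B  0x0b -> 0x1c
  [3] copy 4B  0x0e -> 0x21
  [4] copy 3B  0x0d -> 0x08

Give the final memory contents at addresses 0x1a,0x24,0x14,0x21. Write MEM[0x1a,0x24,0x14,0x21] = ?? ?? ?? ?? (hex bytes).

  after D0: wrote 2B at 0x23 = e458
  after D1: wrote 7B at 0x10 = d451f8df7a5ff5
  after D2: wrote 2B at 0x1c = 0069
  after D3: wrote 4B at 0x21 = df52d451
  after D4: wrote 3B at 0x08 = bddf52
query mem[0x1a]=0x36, mem[0x24]=0x51, mem[0x14]=0x7a, mem[0x21]=0xdf

MEM[0x1a,0x24,0x14,0x21] = 36 51 7a df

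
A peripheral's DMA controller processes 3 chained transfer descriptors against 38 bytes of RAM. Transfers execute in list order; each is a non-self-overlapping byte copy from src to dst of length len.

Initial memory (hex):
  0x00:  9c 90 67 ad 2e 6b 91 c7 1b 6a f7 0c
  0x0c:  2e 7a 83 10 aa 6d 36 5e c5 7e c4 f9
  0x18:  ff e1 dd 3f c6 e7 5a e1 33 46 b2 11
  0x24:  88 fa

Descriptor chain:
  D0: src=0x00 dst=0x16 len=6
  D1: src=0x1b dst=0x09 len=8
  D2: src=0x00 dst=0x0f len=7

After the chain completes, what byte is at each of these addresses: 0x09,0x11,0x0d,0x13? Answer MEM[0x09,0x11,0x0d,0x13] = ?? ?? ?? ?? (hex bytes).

  after D0: wrote 6B at 0x16 = 9c9067ad2e6b
  after D1: wrote 8B at 0x09 = 6bc6e75ae13346b2
  after D2: wrote 7B at 0x0f = 9c9067ad2e6b91
query mem[0x09]=0x6b, mem[0x11]=0x67, mem[0x0d]=0xe1, mem[0x13]=0x2e

MEM[0x09,0x11,0x0d,0x13] = 6b 67 e1 2e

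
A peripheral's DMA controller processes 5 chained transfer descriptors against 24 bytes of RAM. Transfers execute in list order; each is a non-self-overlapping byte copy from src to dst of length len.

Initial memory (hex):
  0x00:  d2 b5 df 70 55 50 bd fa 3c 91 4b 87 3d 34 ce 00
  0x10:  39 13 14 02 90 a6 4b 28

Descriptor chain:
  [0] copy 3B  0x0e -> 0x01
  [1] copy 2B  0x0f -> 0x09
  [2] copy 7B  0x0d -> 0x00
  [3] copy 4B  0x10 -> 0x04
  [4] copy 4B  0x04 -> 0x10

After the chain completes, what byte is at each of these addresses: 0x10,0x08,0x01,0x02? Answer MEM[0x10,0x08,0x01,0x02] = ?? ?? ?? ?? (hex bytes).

MEM[0x10,0x08,0x01,0x02] = 39 3c ce 00

  after D0: wrote 3B at 0x01 = ce0039
  after D1: wrote 2B at 0x09 = 0039
  after D2: wrote 7B at 0x00 = 34ce0039131402
  after D3: wrote 4B at 0x04 = 39131402
  after D4: wrote 4B at 0x10 = 39131402
query mem[0x10]=0x39, mem[0x08]=0x3c, mem[0x01]=0xce, mem[0x02]=0x00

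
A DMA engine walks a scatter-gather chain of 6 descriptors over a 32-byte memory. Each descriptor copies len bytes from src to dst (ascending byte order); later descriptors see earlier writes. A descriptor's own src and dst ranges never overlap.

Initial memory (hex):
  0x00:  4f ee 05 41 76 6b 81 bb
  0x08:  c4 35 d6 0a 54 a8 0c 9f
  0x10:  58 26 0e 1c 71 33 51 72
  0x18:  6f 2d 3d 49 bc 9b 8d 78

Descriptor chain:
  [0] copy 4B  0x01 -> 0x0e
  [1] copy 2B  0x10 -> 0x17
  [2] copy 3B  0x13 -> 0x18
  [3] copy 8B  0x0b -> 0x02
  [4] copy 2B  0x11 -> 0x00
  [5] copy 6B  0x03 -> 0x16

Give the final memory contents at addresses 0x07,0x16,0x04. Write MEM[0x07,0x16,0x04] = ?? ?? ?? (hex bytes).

D0: mem[0x0e..0x11] <- [ee 05 41 76]
D1: mem[0x17..0x18] <- [41 76]
D2: mem[0x18..0x1a] <- [1c 71 33]
D3: mem[0x02..0x09] <- [0a 54 a8 ee 05 41 76 0e]
D4: mem[0x00..0x01] <- [76 0e]
D5: mem[0x16..0x1b] <- [54 a8 ee 05 41 76]
query mem[0x07]=0x41, mem[0x16]=0x54, mem[0x04]=0xa8

MEM[0x07,0x16,0x04] = 41 54 a8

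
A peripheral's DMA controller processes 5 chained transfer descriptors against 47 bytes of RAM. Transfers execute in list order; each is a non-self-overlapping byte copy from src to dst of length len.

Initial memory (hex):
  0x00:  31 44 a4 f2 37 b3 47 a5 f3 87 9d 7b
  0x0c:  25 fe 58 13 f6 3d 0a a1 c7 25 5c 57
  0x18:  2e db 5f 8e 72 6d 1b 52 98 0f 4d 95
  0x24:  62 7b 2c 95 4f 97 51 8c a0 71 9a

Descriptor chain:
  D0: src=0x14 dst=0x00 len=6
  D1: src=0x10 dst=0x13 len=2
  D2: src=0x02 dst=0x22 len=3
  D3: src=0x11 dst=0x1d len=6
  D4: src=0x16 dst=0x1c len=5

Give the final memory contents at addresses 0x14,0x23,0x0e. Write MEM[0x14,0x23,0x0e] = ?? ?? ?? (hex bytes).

MEM[0x14,0x23,0x0e] = 3d 57 58

D0: mem[0x00..0x05] <- [c7 25 5c 57 2e db]
D1: mem[0x13..0x14] <- [f6 3d]
D2: mem[0x22..0x24] <- [5c 57 2e]
D3: mem[0x1d..0x22] <- [3d 0a f6 3d 25 5c]
D4: mem[0x1c..0x20] <- [5c 57 2e db 5f]
query mem[0x14]=0x3d, mem[0x23]=0x57, mem[0x0e]=0x58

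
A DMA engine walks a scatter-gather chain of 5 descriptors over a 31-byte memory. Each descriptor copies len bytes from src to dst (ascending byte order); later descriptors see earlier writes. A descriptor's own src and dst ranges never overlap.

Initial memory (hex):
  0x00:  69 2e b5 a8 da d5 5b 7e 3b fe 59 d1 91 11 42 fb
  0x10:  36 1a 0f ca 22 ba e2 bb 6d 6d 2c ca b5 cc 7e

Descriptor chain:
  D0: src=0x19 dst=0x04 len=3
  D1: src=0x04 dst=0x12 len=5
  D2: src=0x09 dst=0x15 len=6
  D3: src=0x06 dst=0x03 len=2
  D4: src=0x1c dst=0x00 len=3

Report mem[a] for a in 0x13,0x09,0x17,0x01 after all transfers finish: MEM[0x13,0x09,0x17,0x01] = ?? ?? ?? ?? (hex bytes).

#0 dst[0x04+3] := {0x6d,0x2c,0xca}
#1 dst[0x12+5] := {0x6d,0x2c,0xca,0x7e,0x3b}
#2 dst[0x15+6] := {0xfe,0x59,0xd1,0x91,0x11,0x42}
#3 dst[0x03+2] := {0xca,0x7e}
#4 dst[0x00+3] := {0xb5,0xcc,0x7e}
query mem[0x13]=0x2c, mem[0x09]=0xfe, mem[0x17]=0xd1, mem[0x01]=0xcc

MEM[0x13,0x09,0x17,0x01] = 2c fe d1 cc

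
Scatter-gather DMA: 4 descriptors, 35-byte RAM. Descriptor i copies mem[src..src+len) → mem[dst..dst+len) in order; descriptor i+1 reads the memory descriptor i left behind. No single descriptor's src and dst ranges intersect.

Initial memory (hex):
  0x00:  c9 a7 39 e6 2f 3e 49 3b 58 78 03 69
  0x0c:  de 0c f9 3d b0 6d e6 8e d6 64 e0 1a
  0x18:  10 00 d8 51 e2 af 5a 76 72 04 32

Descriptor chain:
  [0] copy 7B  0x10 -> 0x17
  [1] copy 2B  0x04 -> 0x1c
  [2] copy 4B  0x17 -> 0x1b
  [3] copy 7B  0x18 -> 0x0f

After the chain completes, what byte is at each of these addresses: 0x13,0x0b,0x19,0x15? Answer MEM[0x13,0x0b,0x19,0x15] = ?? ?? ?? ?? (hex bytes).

  after D0: wrote 7B at 0x17 = b06de68ed664e0
  after D1: wrote 2B at 0x1c = 2f3e
  after D2: wrote 4B at 0x1b = b06de68e
  after D3: wrote 7B at 0x0f = 6de68eb06de68e
query mem[0x13]=0x6d, mem[0x0b]=0x69, mem[0x19]=0xe6, mem[0x15]=0x8e

MEM[0x13,0x0b,0x19,0x15] = 6d 69 e6 8e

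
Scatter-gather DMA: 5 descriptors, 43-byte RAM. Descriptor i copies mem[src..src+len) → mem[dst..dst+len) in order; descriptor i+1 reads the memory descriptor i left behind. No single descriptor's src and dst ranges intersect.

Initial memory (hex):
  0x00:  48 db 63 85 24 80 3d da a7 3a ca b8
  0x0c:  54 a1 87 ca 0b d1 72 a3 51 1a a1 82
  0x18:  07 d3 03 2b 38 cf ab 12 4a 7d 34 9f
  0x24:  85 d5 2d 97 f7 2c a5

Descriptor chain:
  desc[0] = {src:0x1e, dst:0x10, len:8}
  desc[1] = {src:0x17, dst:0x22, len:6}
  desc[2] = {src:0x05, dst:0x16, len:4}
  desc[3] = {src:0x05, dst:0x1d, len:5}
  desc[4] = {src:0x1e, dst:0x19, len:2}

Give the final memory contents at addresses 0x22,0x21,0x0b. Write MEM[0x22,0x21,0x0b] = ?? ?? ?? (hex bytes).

D0: mem[0x10..0x17] <- [ab 12 4a 7d 34 9f 85 d5]
D1: mem[0x22..0x27] <- [d5 07 d3 03 2b 38]
D2: mem[0x16..0x19] <- [80 3d da a7]
D3: mem[0x1d..0x21] <- [80 3d da a7 3a]
D4: mem[0x19..0x1a] <- [3d da]
query mem[0x22]=0xd5, mem[0x21]=0x3a, mem[0x0b]=0xb8

MEM[0x22,0x21,0x0b] = d5 3a b8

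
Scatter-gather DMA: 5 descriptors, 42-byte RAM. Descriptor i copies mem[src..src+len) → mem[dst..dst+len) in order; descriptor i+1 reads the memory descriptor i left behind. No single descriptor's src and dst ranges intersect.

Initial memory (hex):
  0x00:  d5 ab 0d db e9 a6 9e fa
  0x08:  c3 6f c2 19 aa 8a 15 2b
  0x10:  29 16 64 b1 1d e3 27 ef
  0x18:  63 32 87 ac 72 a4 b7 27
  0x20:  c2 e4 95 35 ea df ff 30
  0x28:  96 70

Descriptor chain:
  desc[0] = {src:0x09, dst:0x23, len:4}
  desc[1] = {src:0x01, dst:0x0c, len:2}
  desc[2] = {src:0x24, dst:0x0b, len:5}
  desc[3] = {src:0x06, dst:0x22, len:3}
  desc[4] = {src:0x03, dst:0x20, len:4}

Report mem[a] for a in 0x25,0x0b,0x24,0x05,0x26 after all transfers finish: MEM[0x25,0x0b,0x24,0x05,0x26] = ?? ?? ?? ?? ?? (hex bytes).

D0: mem[0x23..0x26] <- [6f c2 19 aa]
D1: mem[0x0c..0x0d] <- [ab 0d]
D2: mem[0x0b..0x0f] <- [c2 19 aa 30 96]
D3: mem[0x22..0x24] <- [9e fa c3]
D4: mem[0x20..0x23] <- [db e9 a6 9e]
query mem[0x25]=0x19, mem[0x0b]=0xc2, mem[0x24]=0xc3, mem[0x05]=0xa6, mem[0x26]=0xaa

MEM[0x25,0x0b,0x24,0x05,0x26] = 19 c2 c3 a6 aa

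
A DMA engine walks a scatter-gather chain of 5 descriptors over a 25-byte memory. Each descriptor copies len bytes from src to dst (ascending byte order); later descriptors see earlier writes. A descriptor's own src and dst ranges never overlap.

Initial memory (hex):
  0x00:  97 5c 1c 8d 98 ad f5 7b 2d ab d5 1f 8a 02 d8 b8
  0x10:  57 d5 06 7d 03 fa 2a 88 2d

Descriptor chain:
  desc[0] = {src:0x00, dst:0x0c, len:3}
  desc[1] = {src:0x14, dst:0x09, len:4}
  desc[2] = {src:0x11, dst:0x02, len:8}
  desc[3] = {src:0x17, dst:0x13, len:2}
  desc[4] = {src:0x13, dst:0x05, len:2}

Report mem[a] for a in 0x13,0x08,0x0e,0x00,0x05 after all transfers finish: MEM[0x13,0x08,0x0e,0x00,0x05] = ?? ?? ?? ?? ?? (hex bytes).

#0 dst[0x0c+3] := {0x97,0x5c,0x1c}
#1 dst[0x09+4] := {0x03,0xfa,0x2a,0x88}
#2 dst[0x02+8] := {0xd5,0x06,0x7d,0x03,0xfa,0x2a,0x88,0x2d}
#3 dst[0x13+2] := {0x88,0x2d}
#4 dst[0x05+2] := {0x88,0x2d}
query mem[0x13]=0x88, mem[0x08]=0x88, mem[0x0e]=0x1c, mem[0x00]=0x97, mem[0x05]=0x88

MEM[0x13,0x08,0x0e,0x00,0x05] = 88 88 1c 97 88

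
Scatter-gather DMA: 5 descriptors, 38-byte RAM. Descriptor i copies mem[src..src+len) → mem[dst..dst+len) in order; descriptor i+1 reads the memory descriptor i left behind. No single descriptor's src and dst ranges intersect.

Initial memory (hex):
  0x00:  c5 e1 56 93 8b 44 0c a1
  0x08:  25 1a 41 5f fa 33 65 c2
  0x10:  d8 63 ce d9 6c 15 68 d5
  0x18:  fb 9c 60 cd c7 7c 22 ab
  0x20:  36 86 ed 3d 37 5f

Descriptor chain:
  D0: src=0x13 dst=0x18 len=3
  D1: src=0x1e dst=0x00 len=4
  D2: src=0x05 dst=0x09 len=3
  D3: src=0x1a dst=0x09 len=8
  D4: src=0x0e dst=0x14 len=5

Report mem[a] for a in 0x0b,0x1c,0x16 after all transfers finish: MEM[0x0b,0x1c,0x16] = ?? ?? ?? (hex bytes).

MEM[0x0b,0x1c,0x16] = c7 c7 86

[0] 0x13->0x18 len=3 : d9 6c 15
[1] 0x1e->0x00 len=4 : 22 ab 36 86
[2] 0x05->0x09 len=3 : 44 0c a1
[3] 0x1a->0x09 len=8 : 15 cd c7 7c 22 ab 36 86
[4] 0x0e->0x14 len=5 : ab 36 86 63 ce
query mem[0x0b]=0xc7, mem[0x1c]=0xc7, mem[0x16]=0x86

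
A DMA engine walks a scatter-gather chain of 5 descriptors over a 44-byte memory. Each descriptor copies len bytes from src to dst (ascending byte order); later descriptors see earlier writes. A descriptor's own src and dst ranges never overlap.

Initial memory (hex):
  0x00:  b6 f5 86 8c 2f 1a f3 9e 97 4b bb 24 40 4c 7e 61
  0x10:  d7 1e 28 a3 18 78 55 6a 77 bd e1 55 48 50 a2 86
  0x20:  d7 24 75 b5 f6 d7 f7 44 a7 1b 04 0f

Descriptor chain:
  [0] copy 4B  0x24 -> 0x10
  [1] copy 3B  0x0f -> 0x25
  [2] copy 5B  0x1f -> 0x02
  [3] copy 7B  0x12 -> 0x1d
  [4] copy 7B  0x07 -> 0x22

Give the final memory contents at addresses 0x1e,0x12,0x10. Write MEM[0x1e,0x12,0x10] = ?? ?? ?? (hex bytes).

MEM[0x1e,0x12,0x10] = 44 f7 f6

#0 dst[0x10+4] := {0xf6,0xd7,0xf7,0x44}
#1 dst[0x25+3] := {0x61,0xf6,0xd7}
#2 dst[0x02+5] := {0x86,0xd7,0x24,0x75,0xb5}
#3 dst[0x1d+7] := {0xf7,0x44,0x18,0x78,0x55,0x6a,0x77}
#4 dst[0x22+7] := {0x9e,0x97,0x4b,0xbb,0x24,0x40,0x4c}
query mem[0x1e]=0x44, mem[0x12]=0xf7, mem[0x10]=0xf6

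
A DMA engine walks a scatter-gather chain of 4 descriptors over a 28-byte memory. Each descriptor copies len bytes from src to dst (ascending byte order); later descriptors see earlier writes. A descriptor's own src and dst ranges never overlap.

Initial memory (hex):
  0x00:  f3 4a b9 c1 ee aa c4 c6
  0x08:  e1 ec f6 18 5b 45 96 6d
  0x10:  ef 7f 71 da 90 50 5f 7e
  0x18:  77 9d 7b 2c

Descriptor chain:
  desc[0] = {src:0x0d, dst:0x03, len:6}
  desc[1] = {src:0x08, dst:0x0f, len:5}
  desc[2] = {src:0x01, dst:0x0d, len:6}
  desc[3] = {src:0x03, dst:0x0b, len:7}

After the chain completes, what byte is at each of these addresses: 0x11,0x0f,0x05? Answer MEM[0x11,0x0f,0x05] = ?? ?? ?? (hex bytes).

[0] 0x0d->0x03 len=6 : 45 96 6d ef 7f 71
[1] 0x08->0x0f len=5 : 71 ec f6 18 5b
[2] 0x01->0x0d len=6 : 4a b9 45 96 6d ef
[3] 0x03->0x0b len=7 : 45 96 6d ef 7f 71 ec
query mem[0x11]=0xec, mem[0x0f]=0x7f, mem[0x05]=0x6d

MEM[0x11,0x0f,0x05] = ec 7f 6d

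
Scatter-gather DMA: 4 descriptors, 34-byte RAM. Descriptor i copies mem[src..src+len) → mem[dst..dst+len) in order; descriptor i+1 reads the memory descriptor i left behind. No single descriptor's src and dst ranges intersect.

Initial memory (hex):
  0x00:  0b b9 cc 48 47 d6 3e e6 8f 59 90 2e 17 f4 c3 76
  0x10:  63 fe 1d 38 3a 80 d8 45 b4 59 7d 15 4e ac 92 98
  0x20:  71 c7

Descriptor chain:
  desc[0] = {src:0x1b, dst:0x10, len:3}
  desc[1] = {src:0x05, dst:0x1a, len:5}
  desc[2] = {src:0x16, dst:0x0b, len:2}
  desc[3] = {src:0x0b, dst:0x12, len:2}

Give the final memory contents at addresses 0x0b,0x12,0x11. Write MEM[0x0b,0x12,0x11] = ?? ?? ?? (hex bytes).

MEM[0x0b,0x12,0x11] = d8 d8 4e

D0: mem[0x10..0x12] <- [15 4e ac]
D1: mem[0x1a..0x1e] <- [d6 3e e6 8f 59]
D2: mem[0x0b..0x0c] <- [d8 45]
D3: mem[0x12..0x13] <- [d8 45]
query mem[0x0b]=0xd8, mem[0x12]=0xd8, mem[0x11]=0x4e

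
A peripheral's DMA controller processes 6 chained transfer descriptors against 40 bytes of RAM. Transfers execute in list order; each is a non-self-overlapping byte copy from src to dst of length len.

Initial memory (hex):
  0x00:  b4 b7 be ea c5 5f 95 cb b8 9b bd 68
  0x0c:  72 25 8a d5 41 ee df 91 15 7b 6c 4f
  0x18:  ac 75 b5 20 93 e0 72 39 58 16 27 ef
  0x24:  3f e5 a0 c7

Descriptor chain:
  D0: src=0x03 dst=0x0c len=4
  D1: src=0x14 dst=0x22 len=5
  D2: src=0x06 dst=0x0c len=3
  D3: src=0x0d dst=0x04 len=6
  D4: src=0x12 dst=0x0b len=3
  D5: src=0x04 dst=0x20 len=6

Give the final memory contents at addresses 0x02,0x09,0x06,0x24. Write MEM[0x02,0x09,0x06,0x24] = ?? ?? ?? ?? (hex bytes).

#0 dst[0x0c+4] := {0xea,0xc5,0x5f,0x95}
#1 dst[0x22+5] := {0x15,0x7b,0x6c,0x4f,0xac}
#2 dst[0x0c+3] := {0x95,0xcb,0xb8}
#3 dst[0x04+6] := {0xcb,0xb8,0x95,0x41,0xee,0xdf}
#4 dst[0x0b+3] := {0xdf,0x91,0x15}
#5 dst[0x20+6] := {0xcb,0xb8,0x95,0x41,0xee,0xdf}
query mem[0x02]=0xbe, mem[0x09]=0xdf, mem[0x06]=0x95, mem[0x24]=0xee

MEM[0x02,0x09,0x06,0x24] = be df 95 ee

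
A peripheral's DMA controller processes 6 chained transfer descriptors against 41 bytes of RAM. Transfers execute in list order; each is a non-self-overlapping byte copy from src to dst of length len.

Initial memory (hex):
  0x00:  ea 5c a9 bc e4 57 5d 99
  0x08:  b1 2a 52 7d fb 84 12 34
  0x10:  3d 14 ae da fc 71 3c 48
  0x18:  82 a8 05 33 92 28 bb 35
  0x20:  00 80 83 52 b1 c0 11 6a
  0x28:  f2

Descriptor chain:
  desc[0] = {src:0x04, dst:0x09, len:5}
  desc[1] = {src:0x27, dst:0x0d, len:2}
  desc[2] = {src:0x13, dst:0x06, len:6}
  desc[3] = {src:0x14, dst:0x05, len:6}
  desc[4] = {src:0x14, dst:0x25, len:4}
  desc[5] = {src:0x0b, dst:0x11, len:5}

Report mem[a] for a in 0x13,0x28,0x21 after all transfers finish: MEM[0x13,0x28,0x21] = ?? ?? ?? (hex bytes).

MEM[0x13,0x28,0x21] = 6a 48 80

[0] 0x04->0x09 len=5 : e4 57 5d 99 b1
[1] 0x27->0x0d len=2 : 6a f2
[2] 0x13->0x06 len=6 : da fc 71 3c 48 82
[3] 0x14->0x05 len=6 : fc 71 3c 48 82 a8
[4] 0x14->0x25 len=4 : fc 71 3c 48
[5] 0x0b->0x11 len=5 : 82 99 6a f2 34
query mem[0x13]=0x6a, mem[0x28]=0x48, mem[0x21]=0x80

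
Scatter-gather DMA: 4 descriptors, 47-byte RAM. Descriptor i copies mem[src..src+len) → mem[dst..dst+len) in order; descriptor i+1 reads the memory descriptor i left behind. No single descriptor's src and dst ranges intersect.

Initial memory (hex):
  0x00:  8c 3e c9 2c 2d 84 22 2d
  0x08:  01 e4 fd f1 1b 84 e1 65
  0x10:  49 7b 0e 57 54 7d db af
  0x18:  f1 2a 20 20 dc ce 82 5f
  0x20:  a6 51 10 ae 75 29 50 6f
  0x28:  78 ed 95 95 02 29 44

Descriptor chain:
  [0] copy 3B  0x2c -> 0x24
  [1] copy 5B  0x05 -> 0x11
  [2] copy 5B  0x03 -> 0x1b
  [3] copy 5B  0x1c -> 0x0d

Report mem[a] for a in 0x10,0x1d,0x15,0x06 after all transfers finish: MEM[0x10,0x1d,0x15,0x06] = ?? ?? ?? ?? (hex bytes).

  after D0: wrote 3B at 0x24 = 022944
  after D1: wrote 5B at 0x11 = 84222d01e4
  after D2: wrote 5B at 0x1b = 2c2d84222d
  after D3: wrote 5B at 0x0d = 2d84222da6
query mem[0x10]=0x2d, mem[0x1d]=0x84, mem[0x15]=0xe4, mem[0x06]=0x22

MEM[0x10,0x1d,0x15,0x06] = 2d 84 e4 22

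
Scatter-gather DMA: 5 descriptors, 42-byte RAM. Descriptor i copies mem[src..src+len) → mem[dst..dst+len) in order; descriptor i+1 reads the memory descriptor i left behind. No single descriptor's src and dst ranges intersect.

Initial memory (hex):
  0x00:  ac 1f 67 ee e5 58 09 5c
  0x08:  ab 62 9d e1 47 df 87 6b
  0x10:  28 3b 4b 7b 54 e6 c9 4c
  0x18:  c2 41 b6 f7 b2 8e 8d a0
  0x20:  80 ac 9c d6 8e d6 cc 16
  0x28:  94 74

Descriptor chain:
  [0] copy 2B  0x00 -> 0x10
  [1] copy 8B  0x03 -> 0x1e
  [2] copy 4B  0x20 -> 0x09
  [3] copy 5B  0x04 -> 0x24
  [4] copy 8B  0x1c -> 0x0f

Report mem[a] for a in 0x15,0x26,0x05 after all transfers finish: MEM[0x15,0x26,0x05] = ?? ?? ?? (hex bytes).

MEM[0x15,0x26,0x05] = 5c 09 58

D0: mem[0x10..0x11] <- [ac 1f]
D1: mem[0x1e..0x25] <- [ee e5 58 09 5c ab 62 9d]
D2: mem[0x09..0x0c] <- [58 09 5c ab]
D3: mem[0x24..0x28] <- [e5 58 09 5c ab]
D4: mem[0x0f..0x16] <- [b2 8e ee e5 58 09 5c ab]
query mem[0x15]=0x5c, mem[0x26]=0x09, mem[0x05]=0x58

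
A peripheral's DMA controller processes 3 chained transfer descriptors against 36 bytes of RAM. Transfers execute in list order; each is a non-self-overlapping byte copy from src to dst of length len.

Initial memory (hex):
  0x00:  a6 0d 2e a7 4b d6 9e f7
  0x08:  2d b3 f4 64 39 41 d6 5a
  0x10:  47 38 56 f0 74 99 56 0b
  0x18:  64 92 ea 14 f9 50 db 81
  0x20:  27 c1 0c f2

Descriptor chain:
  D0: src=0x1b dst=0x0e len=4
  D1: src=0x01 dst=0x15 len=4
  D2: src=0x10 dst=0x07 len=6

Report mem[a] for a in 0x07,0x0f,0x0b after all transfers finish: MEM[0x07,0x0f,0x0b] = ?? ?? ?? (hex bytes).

D0: mem[0x0e..0x11] <- [14 f9 50 db]
D1: mem[0x15..0x18] <- [0d 2e a7 4b]
D2: mem[0x07..0x0c] <- [50 db 56 f0 74 0d]
query mem[0x07]=0x50, mem[0x0f]=0xf9, mem[0x0b]=0x74

MEM[0x07,0x0f,0x0b] = 50 f9 74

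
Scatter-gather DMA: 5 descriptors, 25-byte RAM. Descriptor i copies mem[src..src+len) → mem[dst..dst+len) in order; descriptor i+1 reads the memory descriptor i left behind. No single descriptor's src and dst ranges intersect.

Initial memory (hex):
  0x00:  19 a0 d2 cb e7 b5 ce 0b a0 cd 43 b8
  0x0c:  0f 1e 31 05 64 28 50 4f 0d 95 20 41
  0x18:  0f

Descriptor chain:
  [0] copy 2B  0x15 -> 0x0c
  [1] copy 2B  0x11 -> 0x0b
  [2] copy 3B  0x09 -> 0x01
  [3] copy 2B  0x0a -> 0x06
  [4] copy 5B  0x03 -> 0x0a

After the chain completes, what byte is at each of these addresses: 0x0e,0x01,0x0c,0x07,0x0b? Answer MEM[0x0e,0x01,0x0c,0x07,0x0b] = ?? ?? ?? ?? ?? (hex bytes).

MEM[0x0e,0x01,0x0c,0x07,0x0b] = 28 cd b5 28 e7

D0: mem[0x0c..0x0d] <- [95 20]
D1: mem[0x0b..0x0c] <- [28 50]
D2: mem[0x01..0x03] <- [cd 43 28]
D3: mem[0x06..0x07] <- [43 28]
D4: mem[0x0a..0x0e] <- [28 e7 b5 43 28]
query mem[0x0e]=0x28, mem[0x01]=0xcd, mem[0x0c]=0xb5, mem[0x07]=0x28, mem[0x0b]=0xe7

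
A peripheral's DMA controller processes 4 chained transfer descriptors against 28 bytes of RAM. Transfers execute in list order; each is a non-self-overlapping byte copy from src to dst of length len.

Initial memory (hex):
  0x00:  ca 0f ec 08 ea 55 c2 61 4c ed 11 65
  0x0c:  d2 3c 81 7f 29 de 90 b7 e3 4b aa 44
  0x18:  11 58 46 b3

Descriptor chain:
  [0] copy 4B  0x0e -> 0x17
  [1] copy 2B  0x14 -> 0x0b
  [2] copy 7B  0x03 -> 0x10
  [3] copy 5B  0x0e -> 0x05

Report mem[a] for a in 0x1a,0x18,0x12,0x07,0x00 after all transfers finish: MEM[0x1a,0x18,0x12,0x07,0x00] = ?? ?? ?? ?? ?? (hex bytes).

#0 dst[0x17+4] := {0x81,0x7f,0x29,0xde}
#1 dst[0x0b+2] := {0xe3,0x4b}
#2 dst[0x10+7] := {0x08,0xea,0x55,0xc2,0x61,0x4c,0xed}
#3 dst[0x05+5] := {0x81,0x7f,0x08,0xea,0x55}
query mem[0x1a]=0xde, mem[0x18]=0x7f, mem[0x12]=0x55, mem[0x07]=0x08, mem[0x00]=0xca

MEM[0x1a,0x18,0x12,0x07,0x00] = de 7f 55 08 ca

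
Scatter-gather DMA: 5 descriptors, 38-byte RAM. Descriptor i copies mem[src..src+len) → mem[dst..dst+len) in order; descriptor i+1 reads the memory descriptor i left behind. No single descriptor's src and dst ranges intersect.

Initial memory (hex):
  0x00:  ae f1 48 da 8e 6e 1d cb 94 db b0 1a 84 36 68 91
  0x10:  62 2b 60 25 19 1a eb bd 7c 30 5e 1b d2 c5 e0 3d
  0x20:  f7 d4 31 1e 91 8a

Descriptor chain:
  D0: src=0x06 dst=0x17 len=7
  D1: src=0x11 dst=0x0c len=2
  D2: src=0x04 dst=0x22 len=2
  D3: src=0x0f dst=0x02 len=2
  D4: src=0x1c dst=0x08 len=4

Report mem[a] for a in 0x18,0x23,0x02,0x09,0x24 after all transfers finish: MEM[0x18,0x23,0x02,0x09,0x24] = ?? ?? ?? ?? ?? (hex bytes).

#0 dst[0x17+7] := {0x1d,0xcb,0x94,0xdb,0xb0,0x1a,0x84}
#1 dst[0x0c+2] := {0x2b,0x60}
#2 dst[0x22+2] := {0x8e,0x6e}
#3 dst[0x02+2] := {0x91,0x62}
#4 dst[0x08+4] := {0x1a,0x84,0xe0,0x3d}
query mem[0x18]=0xcb, mem[0x23]=0x6e, mem[0x02]=0x91, mem[0x09]=0x84, mem[0x24]=0x91

MEM[0x18,0x23,0x02,0x09,0x24] = cb 6e 91 84 91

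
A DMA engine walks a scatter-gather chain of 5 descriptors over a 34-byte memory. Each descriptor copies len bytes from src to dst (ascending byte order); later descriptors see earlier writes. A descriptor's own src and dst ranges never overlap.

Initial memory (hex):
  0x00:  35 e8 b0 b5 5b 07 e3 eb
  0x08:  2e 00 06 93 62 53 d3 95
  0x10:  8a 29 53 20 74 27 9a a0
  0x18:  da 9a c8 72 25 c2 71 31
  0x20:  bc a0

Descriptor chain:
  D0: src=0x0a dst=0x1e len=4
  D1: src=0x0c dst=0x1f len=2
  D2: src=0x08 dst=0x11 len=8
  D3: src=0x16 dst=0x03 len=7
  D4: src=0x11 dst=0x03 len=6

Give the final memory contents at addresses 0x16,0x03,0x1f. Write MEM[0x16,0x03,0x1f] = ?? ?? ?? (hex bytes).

MEM[0x16,0x03,0x1f] = 53 2e 62

D0: mem[0x1e..0x21] <- [06 93 62 53]
D1: mem[0x1f..0x20] <- [62 53]
D2: mem[0x11..0x18] <- [2e 00 06 93 62 53 d3 95]
D3: mem[0x03..0x09] <- [53 d3 95 9a c8 72 25]
D4: mem[0x03..0x08] <- [2e 00 06 93 62 53]
query mem[0x16]=0x53, mem[0x03]=0x2e, mem[0x1f]=0x62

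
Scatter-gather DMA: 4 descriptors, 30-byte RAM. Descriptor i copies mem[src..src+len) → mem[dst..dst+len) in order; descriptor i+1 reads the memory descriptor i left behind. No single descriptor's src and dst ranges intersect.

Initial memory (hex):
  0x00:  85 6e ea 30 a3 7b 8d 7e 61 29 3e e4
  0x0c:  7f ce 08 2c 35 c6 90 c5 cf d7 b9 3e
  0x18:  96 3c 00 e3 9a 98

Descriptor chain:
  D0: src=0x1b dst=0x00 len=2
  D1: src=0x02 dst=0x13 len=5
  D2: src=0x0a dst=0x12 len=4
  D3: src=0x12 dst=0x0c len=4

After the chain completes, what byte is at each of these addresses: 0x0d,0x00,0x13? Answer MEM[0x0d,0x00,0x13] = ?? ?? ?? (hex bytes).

#0 dst[0x00+2] := {0xe3,0x9a}
#1 dst[0x13+5] := {0xea,0x30,0xa3,0x7b,0x8d}
#2 dst[0x12+4] := {0x3e,0xe4,0x7f,0xce}
#3 dst[0x0c+4] := {0x3e,0xe4,0x7f,0xce}
query mem[0x0d]=0xe4, mem[0x00]=0xe3, mem[0x13]=0xe4

MEM[0x0d,0x00,0x13] = e4 e3 e4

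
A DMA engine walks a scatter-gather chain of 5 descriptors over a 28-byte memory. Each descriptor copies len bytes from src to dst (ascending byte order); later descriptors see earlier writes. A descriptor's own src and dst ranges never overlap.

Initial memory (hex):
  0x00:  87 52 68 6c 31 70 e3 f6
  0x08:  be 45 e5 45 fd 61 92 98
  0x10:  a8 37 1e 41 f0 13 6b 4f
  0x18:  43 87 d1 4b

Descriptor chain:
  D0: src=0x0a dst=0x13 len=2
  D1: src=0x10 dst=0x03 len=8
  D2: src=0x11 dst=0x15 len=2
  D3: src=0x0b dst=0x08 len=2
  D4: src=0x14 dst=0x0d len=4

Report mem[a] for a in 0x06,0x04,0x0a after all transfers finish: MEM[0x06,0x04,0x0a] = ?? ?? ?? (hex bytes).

#0 dst[0x13+2] := {0xe5,0x45}
#1 dst[0x03+8] := {0xa8,0x37,0x1e,0xe5,0x45,0x13,0x6b,0x4f}
#2 dst[0x15+2] := {0x37,0x1e}
#3 dst[0x08+2] := {0x45,0xfd}
#4 dst[0x0d+4] := {0x45,0x37,0x1e,0x4f}
query mem[0x06]=0xe5, mem[0x04]=0x37, mem[0x0a]=0x4f

MEM[0x06,0x04,0x0a] = e5 37 4f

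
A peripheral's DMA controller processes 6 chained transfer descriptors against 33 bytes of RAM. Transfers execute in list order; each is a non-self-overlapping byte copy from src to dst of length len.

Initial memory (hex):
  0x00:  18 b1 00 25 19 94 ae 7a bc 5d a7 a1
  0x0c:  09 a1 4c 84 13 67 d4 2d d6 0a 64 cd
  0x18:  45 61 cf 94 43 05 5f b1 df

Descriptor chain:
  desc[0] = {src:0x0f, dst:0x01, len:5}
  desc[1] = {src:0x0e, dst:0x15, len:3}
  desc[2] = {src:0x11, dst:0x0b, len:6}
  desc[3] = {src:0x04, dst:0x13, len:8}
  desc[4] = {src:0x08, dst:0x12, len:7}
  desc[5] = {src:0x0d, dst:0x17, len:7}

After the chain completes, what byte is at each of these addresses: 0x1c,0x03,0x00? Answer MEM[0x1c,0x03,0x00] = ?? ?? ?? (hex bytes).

MEM[0x1c,0x03,0x00] = bc 67 18

  after D0: wrote 5B at 0x01 = 841367d42d
  after D1: wrote 3B at 0x15 = 4c8413
  after D2: wrote 6B at 0x0b = 67d42dd64c84
  after D3: wrote 8B at 0x13 = d42dae7abc5da767
  after D4: wrote 7B at 0x12 = bc5da767d42dd6
  after D5: wrote 7B at 0x17 = 2dd64c8467bc5d
query mem[0x1c]=0xbc, mem[0x03]=0x67, mem[0x00]=0x18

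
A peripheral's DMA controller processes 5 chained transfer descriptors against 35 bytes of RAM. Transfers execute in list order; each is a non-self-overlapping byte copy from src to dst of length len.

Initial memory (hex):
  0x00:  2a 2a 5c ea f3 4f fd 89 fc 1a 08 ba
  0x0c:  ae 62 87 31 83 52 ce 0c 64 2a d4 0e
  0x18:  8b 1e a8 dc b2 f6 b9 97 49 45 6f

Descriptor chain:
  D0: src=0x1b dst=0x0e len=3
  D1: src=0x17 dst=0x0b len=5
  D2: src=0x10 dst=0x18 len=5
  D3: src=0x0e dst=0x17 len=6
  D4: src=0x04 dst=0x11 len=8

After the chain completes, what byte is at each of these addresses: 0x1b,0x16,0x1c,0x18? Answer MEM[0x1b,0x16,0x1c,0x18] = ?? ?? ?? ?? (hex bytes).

MEM[0x1b,0x16,0x1c,0x18] = ce 1a 0c 0e

  after D0: wrote 3B at 0x0e = dcb2f6
  after D1: wrote 5B at 0x0b = 0e8b1ea8dc
  after D2: wrote 5B at 0x18 = f652ce0c64
  after D3: wrote 6B at 0x17 = a8dcf652ce0c
  after D4: wrote 8B at 0x11 = f34ffd89fc1a080e
query mem[0x1b]=0xce, mem[0x16]=0x1a, mem[0x1c]=0x0c, mem[0x18]=0x0e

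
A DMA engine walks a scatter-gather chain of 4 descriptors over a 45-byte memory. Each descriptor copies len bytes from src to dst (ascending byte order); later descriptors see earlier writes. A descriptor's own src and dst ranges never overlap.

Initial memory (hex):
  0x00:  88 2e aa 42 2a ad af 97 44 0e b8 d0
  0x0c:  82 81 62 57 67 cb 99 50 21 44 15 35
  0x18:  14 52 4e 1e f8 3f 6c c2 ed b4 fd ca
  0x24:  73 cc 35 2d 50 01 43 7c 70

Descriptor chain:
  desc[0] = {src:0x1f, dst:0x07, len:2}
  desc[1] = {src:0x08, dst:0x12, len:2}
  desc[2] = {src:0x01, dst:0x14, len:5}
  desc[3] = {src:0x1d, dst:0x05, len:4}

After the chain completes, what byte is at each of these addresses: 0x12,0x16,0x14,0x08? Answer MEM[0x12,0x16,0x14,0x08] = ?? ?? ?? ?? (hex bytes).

D0: mem[0x07..0x08] <- [c2 ed]
D1: mem[0x12..0x13] <- [ed 0e]
D2: mem[0x14..0x18] <- [2e aa 42 2a ad]
D3: mem[0x05..0x08] <- [3f 6c c2 ed]
query mem[0x12]=0xed, mem[0x16]=0x42, mem[0x14]=0x2e, mem[0x08]=0xed

MEM[0x12,0x16,0x14,0x08] = ed 42 2e ed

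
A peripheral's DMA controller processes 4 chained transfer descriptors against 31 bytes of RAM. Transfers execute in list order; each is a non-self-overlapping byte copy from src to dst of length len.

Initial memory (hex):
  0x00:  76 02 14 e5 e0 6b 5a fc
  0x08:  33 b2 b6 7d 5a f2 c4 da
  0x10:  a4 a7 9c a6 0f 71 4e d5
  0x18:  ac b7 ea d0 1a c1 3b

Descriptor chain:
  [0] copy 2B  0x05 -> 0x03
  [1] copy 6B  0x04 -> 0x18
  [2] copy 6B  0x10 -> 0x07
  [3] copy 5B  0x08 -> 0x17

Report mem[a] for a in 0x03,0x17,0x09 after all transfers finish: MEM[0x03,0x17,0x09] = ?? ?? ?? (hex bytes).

#0 dst[0x03+2] := {0x6b,0x5a}
#1 dst[0x18+6] := {0x5a,0x6b,0x5a,0xfc,0x33,0xb2}
#2 dst[0x07+6] := {0xa4,0xa7,0x9c,0xa6,0x0f,0x71}
#3 dst[0x17+5] := {0xa7,0x9c,0xa6,0x0f,0x71}
query mem[0x03]=0x6b, mem[0x17]=0xa7, mem[0x09]=0x9c

MEM[0x03,0x17,0x09] = 6b a7 9c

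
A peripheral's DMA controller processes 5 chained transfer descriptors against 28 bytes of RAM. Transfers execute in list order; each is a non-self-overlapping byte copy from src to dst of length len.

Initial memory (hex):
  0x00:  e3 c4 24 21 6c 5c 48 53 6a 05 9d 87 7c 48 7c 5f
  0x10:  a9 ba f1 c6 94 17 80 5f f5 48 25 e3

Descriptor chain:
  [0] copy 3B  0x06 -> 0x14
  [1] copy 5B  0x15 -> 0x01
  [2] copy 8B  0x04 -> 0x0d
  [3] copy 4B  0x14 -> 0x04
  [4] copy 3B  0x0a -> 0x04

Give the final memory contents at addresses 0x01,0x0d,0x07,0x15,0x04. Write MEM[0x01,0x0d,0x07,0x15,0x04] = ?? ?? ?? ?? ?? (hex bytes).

[0] 0x06->0x14 len=3 : 48 53 6a
[1] 0x15->0x01 len=5 : 53 6a 5f f5 48
[2] 0x04->0x0d len=8 : f5 48 48 53 6a 05 9d 87
[3] 0x14->0x04 len=4 : 87 53 6a 5f
[4] 0x0a->0x04 len=3 : 9d 87 7c
query mem[0x01]=0x53, mem[0x0d]=0xf5, mem[0x07]=0x5f, mem[0x15]=0x53, mem[0x04]=0x9d

MEM[0x01,0x0d,0x07,0x15,0x04] = 53 f5 5f 53 9d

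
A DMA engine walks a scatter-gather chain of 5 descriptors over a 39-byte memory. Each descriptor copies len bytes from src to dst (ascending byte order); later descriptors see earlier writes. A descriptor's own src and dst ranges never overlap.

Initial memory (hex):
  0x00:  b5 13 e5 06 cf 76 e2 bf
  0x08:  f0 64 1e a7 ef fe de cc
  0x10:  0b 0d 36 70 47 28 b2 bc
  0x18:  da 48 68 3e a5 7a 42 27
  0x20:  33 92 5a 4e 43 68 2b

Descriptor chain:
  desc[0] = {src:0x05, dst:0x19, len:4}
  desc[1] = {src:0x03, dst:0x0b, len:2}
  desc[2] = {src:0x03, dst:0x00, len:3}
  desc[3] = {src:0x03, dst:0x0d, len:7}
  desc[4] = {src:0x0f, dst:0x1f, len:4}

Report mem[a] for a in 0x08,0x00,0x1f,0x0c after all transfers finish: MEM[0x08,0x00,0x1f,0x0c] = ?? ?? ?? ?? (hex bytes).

  after D0: wrote 4B at 0x19 = 76e2bff0
  after D1: wrote 2B at 0x0b = 06cf
  after D2: wrote 3B at 0x00 = 06cf76
  after D3: wrote 7B at 0x0d = 06cf76e2bff064
  after D4: wrote 4B at 0x1f = 76e2bff0
query mem[0x08]=0xf0, mem[0x00]=0x06, mem[0x1f]=0x76, mem[0x0c]=0xcf

MEM[0x08,0x00,0x1f,0x0c] = f0 06 76 cf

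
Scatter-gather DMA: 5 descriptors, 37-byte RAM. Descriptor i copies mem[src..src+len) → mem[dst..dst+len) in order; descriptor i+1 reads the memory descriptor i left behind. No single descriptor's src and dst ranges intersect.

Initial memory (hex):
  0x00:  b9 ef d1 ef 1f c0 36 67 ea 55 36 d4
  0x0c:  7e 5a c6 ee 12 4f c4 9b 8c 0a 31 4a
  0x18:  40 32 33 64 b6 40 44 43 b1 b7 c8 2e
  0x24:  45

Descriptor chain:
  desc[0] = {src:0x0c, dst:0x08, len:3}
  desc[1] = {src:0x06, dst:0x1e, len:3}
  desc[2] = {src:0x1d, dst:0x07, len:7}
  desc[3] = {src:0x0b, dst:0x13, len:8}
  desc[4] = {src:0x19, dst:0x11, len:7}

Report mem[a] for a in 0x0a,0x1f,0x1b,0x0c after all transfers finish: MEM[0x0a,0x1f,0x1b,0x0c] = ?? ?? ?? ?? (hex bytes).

MEM[0x0a,0x1f,0x1b,0x0c] = 7e 67 64 c8

#0 dst[0x08+3] := {0x7e,0x5a,0xc6}
#1 dst[0x1e+3] := {0x36,0x67,0x7e}
#2 dst[0x07+7] := {0x40,0x36,0x67,0x7e,0xb7,0xc8,0x2e}
#3 dst[0x13+8] := {0xb7,0xc8,0x2e,0xc6,0xee,0x12,0x4f,0xc4}
#4 dst[0x11+7] := {0x4f,0xc4,0x64,0xb6,0x40,0x36,0x67}
query mem[0x0a]=0x7e, mem[0x1f]=0x67, mem[0x1b]=0x64, mem[0x0c]=0xc8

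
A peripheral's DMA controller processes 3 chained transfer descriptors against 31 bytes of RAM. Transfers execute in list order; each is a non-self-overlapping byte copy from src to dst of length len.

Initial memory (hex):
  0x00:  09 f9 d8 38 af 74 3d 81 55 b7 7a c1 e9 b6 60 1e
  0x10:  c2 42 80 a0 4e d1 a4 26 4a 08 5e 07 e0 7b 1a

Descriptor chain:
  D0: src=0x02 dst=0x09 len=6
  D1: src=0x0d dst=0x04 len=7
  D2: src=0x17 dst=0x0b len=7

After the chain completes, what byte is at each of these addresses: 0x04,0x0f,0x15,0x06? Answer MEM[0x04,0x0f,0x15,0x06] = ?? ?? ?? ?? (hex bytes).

D0: mem[0x09..0x0e] <- [d8 38 af 74 3d 81]
D1: mem[0x04..0x0a] <- [3d 81 1e c2 42 80 a0]
D2: mem[0x0b..0x11] <- [26 4a 08 5e 07 e0 7b]
query mem[0x04]=0x3d, mem[0x0f]=0x07, mem[0x15]=0xd1, mem[0x06]=0x1e

MEM[0x04,0x0f,0x15,0x06] = 3d 07 d1 1e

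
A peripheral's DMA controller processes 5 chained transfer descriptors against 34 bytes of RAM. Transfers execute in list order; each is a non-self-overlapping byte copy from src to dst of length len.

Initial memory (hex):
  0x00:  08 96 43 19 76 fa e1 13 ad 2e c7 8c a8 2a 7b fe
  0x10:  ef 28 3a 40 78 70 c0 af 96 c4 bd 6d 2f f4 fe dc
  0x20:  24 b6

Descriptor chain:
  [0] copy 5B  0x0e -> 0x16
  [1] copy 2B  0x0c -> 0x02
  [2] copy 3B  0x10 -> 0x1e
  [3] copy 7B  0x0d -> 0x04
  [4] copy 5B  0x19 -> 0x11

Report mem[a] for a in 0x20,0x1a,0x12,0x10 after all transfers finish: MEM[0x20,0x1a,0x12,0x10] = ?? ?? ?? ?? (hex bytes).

MEM[0x20,0x1a,0x12,0x10] = 3a 3a 3a ef

#0 dst[0x16+5] := {0x7b,0xfe,0xef,0x28,0x3a}
#1 dst[0x02+2] := {0xa8,0x2a}
#2 dst[0x1e+3] := {0xef,0x28,0x3a}
#3 dst[0x04+7] := {0x2a,0x7b,0xfe,0xef,0x28,0x3a,0x40}
#4 dst[0x11+5] := {0x28,0x3a,0x6d,0x2f,0xf4}
query mem[0x20]=0x3a, mem[0x1a]=0x3a, mem[0x12]=0x3a, mem[0x10]=0xef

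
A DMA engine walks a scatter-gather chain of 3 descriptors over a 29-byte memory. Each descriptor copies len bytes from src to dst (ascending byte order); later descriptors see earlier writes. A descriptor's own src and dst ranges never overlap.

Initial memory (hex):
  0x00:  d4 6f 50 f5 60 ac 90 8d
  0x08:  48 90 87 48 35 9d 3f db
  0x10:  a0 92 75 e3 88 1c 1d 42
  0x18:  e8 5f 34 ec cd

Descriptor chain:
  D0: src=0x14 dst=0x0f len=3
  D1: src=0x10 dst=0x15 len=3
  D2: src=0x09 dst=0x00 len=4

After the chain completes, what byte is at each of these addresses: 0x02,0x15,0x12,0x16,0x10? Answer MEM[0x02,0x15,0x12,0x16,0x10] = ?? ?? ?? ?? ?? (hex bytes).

MEM[0x02,0x15,0x12,0x16,0x10] = 48 1c 75 1d 1c

  after D0: wrote 3B at 0x0f = 881c1d
  after D1: wrote 3B at 0x15 = 1c1d75
  after D2: wrote 4B at 0x00 = 90874835
query mem[0x02]=0x48, mem[0x15]=0x1c, mem[0x12]=0x75, mem[0x16]=0x1d, mem[0x10]=0x1c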